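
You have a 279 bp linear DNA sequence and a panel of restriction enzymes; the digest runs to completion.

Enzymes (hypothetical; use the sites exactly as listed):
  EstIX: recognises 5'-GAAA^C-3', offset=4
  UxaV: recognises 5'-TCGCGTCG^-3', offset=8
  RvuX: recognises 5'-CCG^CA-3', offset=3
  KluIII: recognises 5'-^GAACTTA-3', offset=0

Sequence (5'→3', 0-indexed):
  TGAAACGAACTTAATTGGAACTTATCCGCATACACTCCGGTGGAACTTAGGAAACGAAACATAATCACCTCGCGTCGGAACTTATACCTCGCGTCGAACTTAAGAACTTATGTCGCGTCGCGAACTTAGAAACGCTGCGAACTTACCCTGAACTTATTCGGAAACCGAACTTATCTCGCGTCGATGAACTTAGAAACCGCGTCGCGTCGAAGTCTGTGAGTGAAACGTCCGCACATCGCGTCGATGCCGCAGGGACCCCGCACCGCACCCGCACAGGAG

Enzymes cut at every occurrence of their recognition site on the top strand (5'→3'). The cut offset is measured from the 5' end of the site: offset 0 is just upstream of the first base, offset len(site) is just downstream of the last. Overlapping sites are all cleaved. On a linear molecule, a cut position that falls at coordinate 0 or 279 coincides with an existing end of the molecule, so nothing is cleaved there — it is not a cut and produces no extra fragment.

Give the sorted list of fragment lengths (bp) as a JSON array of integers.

Site scan:
  EstIX GAAAC/4: at [1, 50, 55, 128, 160, 192, 221] ⇒ [5, 54, 59, 132, 164, 196, 225]
  UxaV TCGCGTCG/8: at [69, 88, 112, 175, 201, 235] ⇒ [77, 96, 120, 183, 209, 243]
  RvuX CCGCA/3: at [25, 228, 246, 257, 262, 268] ⇒ [28, 231, 249, 260, 265, 271]
  KluIII GAACTTA/0: at [6, 17, 42, 77, 95, 103, 121, 138, 149, 166, 185] ⇒ [6, 17, 42, 77, 95, 103, 121, 138, 149, 166, 185]

All cut coordinates (distinct, sorted): [5, 6, 17, 28, 42, 54, 59, 77, 95, 96, 103, 120, 121, 132, 138, 149, 164, 166, 183, 185, 196, 209, 225, 231, 243, 249, 260, 265, 271]

Fragment lengths:
  [0,5): 5 bp
  [5,6): 1 bp
  [6,17): 11 bp
  [17,28): 11 bp
  [28,42): 14 bp
  [42,54): 12 bp
  [54,59): 5 bp
  [59,77): 18 bp
  [77,95): 18 bp
  [95,96): 1 bp
  [96,103): 7 bp
  [103,120): 17 bp
  [120,121): 1 bp
  [121,132): 11 bp
  [132,138): 6 bp
  [138,149): 11 bp
  [149,164): 15 bp
  [164,166): 2 bp
  [166,183): 17 bp
  [183,185): 2 bp
  [185,196): 11 bp
  [196,209): 13 bp
  [209,225): 16 bp
  [225,231): 6 bp
  [231,243): 12 bp
  [243,249): 6 bp
  [249,260): 11 bp
  [260,265): 5 bp
  [265,271): 6 bp
  [271,279): 8 bp

[1,1,1,2,2,5,5,5,6,6,6,6,7,8,11,11,11,11,11,11,12,12,13,14,15,16,17,17,18,18]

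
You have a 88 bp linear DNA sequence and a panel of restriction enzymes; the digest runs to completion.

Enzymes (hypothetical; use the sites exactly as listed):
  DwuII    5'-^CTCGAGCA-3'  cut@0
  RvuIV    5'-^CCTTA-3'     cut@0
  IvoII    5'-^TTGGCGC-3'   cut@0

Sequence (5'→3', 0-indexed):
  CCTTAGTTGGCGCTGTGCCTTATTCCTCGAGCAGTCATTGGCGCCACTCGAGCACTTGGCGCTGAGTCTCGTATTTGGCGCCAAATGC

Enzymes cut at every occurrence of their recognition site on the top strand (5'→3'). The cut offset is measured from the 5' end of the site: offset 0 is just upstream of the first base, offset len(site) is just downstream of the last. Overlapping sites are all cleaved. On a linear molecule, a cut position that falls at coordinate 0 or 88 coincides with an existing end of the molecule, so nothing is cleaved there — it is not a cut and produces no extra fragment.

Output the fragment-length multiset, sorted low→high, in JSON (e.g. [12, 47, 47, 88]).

Per-enzyme occurrences:
  DwuII (CTCGAGCA, off=0): starts [25, 46] → cuts [25, 46]
  RvuIV (CCTTA, off=0): starts [0, 17] → cuts [17] (position 0 is a terminus of the linear molecule — no cut)
  IvoII (TTGGCGC, off=0): starts [6, 37, 55, 74] → cuts [6, 37, 55, 74]

Pooled cuts: [6, 17, 25, 37, 46, 55, 74]

Fragment lengths:
  [0,6): 6 bp
  [6,17): 11 bp
  [17,25): 8 bp
  [25,37): 12 bp
  [37,46): 9 bp
  [46,55): 9 bp
  [55,74): 19 bp
  [74,88): 14 bp

[6,8,9,9,11,12,14,19]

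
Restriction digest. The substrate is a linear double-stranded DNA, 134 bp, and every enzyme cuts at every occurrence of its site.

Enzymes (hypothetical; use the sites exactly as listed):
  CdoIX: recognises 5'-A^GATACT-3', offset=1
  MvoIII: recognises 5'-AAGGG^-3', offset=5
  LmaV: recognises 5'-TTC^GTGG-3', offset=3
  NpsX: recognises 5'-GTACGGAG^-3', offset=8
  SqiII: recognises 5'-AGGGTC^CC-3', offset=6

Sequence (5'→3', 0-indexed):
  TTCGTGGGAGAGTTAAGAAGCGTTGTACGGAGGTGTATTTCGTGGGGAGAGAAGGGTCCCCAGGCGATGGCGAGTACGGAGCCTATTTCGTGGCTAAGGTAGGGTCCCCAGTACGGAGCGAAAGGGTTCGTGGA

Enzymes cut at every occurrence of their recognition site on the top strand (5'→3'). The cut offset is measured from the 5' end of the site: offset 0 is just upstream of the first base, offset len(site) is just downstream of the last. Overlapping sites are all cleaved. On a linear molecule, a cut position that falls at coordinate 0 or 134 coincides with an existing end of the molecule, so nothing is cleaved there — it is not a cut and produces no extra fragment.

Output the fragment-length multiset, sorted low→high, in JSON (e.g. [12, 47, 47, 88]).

Per-enzyme occurrences:
  CdoIX (AGATACT, off=1): no sites
  MvoIII (AAGGG, off=5): starts [51, 121] → cuts [56, 126]
  LmaV (TTCGTGG, off=3): starts [0, 38, 86, 126] → cuts [3, 41, 89, 129]
  NpsX (GTACGGAG, off=8): starts [24, 73, 110] → cuts [32, 81, 118]
  SqiII (AGGGTCCC, off=6): starts [52, 100] → cuts [58, 106]

All cut coordinates (distinct, sorted): [3, 32, 41, 56, 58, 81, 89, 106, 118, 126, 129]

Fragments:
  [0,3): 3 bp
  [3,32): 29 bp
  [32,41): 9 bp
  [41,56): 15 bp
  [56,58): 2 bp
  [58,81): 23 bp
  [81,89): 8 bp
  [89,106): 17 bp
  [106,118): 12 bp
  [118,126): 8 bp
  [126,129): 3 bp
  [129,134): 5 bp

[2,3,3,5,8,8,9,12,15,17,23,29]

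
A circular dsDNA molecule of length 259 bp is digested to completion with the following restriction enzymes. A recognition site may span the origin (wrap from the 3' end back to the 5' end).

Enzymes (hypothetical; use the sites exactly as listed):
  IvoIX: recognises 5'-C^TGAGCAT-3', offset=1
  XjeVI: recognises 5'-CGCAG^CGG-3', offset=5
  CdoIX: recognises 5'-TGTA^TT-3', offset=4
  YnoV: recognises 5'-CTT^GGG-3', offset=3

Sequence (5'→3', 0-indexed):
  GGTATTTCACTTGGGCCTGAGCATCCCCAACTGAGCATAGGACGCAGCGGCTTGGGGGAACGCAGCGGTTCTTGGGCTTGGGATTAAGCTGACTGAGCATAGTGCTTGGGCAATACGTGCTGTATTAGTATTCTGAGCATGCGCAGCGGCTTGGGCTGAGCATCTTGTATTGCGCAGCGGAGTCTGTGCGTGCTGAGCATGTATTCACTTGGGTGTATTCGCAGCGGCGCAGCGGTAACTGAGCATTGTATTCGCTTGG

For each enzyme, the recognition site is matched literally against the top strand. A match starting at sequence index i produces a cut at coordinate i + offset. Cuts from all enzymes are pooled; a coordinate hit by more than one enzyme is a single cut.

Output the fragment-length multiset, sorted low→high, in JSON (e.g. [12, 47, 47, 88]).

[4,5,6,6,6,7,7,7,7,7,8,8,8,9,10,11,12,13,13,14,14,14,14,16,16,17]

Site scan:
  IvoIX (CTGAGCAT, off=1): starts [16, 30, 92, 132, 155, 192, 238] → cuts [17, 31, 93, 133, 156, 193, 239]
  XjeVI (CGCAGCGG, off=5): starts [42, 60, 141, 172, 219, 227] → cuts [47, 65, 146, 177, 224, 232]
  CdoIX (TGTATT, off=4): starts [120, 165, 199, 213, 246] → cuts [124, 169, 203, 217, 250]
  YnoV (CTTGGG, off=3): starts [9, 50, 70, 76, 104, 149, 207, 254] → cuts [12, 53, 73, 79, 107, 152, 210, 257]

All cut coordinates (distinct, sorted): [12, 17, 31, 47, 53, 65, 73, 79, 93, 107, 124, 133, 146, 152, 156, 169, 177, 193, 203, 210, 217, 224, 232, 239, 250, 257]

Fragment lengths:
  12→17: 5 bp
  17→31: 14 bp
  31→47: 16 bp
  47→53: 6 bp
  53→65: 12 bp
  65→73: 8 bp
  73→79: 6 bp
  79→93: 14 bp
  93→107: 14 bp
  107→124: 17 bp
  124→133: 9 bp
  133→146: 13 bp
  146→152: 6 bp
  152→156: 4 bp
  156→169: 13 bp
  169→177: 8 bp
  177→193: 16 bp
  193→203: 10 bp
  203→210: 7 bp
  210→217: 7 bp
  217→224: 7 bp
  224→232: 8 bp
  232→239: 7 bp
  239→250: 11 bp
  250→257: 7 bp
  257→12 (wrap): 259-257+12 = 14 bp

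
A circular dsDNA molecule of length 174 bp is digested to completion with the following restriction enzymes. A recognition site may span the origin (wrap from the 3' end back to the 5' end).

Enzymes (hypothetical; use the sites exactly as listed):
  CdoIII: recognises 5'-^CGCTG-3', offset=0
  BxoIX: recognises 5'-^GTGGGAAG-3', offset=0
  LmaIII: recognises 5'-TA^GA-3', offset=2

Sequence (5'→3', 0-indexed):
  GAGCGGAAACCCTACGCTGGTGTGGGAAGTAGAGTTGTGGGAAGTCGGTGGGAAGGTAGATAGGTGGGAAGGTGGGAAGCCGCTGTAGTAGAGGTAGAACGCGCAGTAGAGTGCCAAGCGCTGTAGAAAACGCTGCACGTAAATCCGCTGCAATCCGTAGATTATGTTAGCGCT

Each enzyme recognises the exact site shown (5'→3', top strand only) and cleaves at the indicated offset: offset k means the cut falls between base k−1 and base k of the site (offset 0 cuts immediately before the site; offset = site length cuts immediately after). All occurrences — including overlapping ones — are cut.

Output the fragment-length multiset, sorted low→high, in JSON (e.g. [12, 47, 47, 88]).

[5,5,5,6,7,7,8,9,10,10,10,11,11,11,12,14,15,18]

Scan for sites:
  CdoIII CGCTG/0: at [14, 80, 118, 130, 145, 170] ⇒ [14, 80, 118, 130, 145, 170]
  BxoIX GTGGGAAG/0: at [21, 36, 47, 63, 71] ⇒ [21, 36, 47, 63, 71]
  LmaIII TAGA/2: at [29, 56, 88, 94, 106, 123, 157] ⇒ [31, 58, 90, 96, 108, 125, 159]

Pooled cuts: [14, 21, 31, 36, 47, 58, 63, 71, 80, 90, 96, 108, 118, 125, 130, 145, 159, 170]

Fragments:
  14→21: 7 bp
  21→31: 10 bp
  31→36: 5 bp
  36→47: 11 bp
  47→58: 11 bp
  58→63: 5 bp
  63→71: 8 bp
  71→80: 9 bp
  80→90: 10 bp
  90→96: 6 bp
  96→108: 12 bp
  108→118: 10 bp
  118→125: 7 bp
  125→130: 5 bp
  130→145: 15 bp
  145→159: 14 bp
  159→170: 11 bp
  170→14 (wrap): 174-170+14 = 18 bp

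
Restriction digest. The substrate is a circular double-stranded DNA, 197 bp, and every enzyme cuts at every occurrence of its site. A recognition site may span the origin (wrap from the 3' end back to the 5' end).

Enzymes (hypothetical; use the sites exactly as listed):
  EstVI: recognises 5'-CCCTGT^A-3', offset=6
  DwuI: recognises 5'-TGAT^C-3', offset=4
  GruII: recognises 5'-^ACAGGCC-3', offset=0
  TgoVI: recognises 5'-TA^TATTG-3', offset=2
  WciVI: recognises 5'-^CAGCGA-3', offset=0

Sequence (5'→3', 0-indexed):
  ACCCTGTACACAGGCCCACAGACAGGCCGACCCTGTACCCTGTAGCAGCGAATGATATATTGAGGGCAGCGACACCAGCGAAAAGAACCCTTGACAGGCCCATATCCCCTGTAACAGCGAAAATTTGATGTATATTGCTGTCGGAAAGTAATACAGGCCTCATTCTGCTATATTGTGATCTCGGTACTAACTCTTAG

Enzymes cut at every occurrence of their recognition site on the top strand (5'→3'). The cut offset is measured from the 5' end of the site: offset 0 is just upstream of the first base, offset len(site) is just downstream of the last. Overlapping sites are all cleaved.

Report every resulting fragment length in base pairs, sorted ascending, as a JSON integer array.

Per-enzyme occurrences:
  EstVI (CCCTGTA, off=6): starts [1, 30, 37, 106] → cuts [7, 36, 43, 112]
  DwuI (TGATC, off=4): starts [175] → cuts [179]
  GruII (ACAGGCC, off=0): starts [9, 21, 93, 152] → cuts [9, 21, 93, 152]
  TgoVI (TATATTG, off=2): starts [55, 130, 168] → cuts [57, 132, 170]
  WciVI (CAGCGA, off=0): starts [45, 66, 75, 114] → cuts [45, 66, 75, 114]

Pooled cuts: [7, 9, 21, 36, 43, 45, 57, 66, 75, 93, 112, 114, 132, 152, 170, 179]

Fragment lengths:
  7→9: 2 bp
  9→21: 12 bp
  21→36: 15 bp
  36→43: 7 bp
  43→45: 2 bp
  45→57: 12 bp
  57→66: 9 bp
  66→75: 9 bp
  75→93: 18 bp
  93→112: 19 bp
  112→114: 2 bp
  114→132: 18 bp
  132→152: 20 bp
  152→170: 18 bp
  170→179: 9 bp
  179→7 (wrap): 197-179+7 = 25 bp

[2,2,2,7,9,9,9,12,12,15,18,18,18,19,20,25]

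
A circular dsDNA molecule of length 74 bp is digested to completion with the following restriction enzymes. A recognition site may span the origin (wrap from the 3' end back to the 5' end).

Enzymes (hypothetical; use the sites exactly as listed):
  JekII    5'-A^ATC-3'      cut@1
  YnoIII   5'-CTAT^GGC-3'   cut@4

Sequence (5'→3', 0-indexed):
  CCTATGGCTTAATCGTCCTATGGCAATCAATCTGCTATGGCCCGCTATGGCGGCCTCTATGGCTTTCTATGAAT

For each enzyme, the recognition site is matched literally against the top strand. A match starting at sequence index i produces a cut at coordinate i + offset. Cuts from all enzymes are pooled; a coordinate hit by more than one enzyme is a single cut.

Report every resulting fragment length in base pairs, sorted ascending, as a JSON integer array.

Site scan:
  JekII (AATC, off=1): starts [10, 24, 28, 71] → cuts [11, 25, 29, 72]
  YnoIII (CTATGGC, off=4): starts [1, 17, 34, 44, 56] → cuts [5, 21, 38, 48, 60]

Pooled cuts: [5, 11, 21, 25, 29, 38, 48, 60, 72]

Fragment lengths:
  5→11: 6 bp
  11→21: 10 bp
  21→25: 4 bp
  25→29: 4 bp
  29→38: 9 bp
  38→48: 10 bp
  48→60: 12 bp
  60→72: 12 bp
  72→5 (wrap): 74-72+5 = 7 bp

[4,4,6,7,9,10,10,12,12]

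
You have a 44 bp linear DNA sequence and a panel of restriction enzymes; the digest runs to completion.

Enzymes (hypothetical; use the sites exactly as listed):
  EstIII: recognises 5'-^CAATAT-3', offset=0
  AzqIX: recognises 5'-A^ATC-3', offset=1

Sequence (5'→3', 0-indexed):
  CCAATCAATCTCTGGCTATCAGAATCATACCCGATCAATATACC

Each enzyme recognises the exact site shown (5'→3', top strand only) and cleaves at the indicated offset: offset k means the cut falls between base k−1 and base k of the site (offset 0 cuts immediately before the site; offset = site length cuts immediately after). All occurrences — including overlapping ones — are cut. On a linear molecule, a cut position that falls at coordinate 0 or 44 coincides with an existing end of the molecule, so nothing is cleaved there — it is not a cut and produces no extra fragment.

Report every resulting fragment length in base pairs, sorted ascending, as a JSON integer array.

Site scan:
  EstIII CAATAT/0: at [35] ⇒ [35]
  AzqIX AATC/1: at [2, 6, 22] ⇒ [3, 7, 23]

Pooled cuts: [3, 7, 23, 35]

Fragments:
  [0,3): 3 bp
  [3,7): 4 bp
  [7,23): 16 bp
  [23,35): 12 bp
  [35,44): 9 bp

[3,4,9,12,16]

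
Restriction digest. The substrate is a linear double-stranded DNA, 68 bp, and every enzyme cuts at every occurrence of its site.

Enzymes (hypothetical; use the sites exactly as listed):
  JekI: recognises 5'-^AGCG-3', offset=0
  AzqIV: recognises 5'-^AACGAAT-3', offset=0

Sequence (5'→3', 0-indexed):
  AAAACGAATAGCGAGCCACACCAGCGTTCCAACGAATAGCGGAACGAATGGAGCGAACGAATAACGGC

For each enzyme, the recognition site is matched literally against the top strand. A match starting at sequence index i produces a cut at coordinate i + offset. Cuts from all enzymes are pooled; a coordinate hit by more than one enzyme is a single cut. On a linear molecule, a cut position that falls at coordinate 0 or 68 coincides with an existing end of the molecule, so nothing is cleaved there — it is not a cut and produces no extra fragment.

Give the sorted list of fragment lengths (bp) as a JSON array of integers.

[2,4,5,7,7,8,9,13,13]

Scan for sites:
  JekI (AGCG, off=0): starts [9, 22, 37, 51] → cuts [9, 22, 37, 51]
  AzqIV (AACGAAT, off=0): starts [2, 30, 42, 55] → cuts [2, 30, 42, 55]

Pooled cuts: [2, 9, 22, 30, 37, 42, 51, 55]

Fragment lengths:
  [0,2): 2 bp
  [2,9): 7 bp
  [9,22): 13 bp
  [22,30): 8 bp
  [30,37): 7 bp
  [37,42): 5 bp
  [42,51): 9 bp
  [51,55): 4 bp
  [55,68): 13 bp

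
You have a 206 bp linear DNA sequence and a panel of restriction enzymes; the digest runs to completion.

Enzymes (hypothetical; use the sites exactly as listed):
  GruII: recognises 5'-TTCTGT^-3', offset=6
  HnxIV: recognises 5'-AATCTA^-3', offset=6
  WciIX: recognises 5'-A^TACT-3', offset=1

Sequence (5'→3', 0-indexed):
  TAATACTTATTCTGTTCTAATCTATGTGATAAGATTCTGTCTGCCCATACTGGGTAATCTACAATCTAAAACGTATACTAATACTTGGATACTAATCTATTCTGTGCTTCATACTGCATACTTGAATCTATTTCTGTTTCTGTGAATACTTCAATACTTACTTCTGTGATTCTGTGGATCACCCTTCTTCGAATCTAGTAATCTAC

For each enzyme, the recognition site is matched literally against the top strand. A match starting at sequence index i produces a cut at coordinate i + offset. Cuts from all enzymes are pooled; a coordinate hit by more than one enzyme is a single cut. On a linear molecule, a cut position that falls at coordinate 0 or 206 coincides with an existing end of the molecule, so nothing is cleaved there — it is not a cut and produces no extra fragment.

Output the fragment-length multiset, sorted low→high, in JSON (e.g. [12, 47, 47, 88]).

[1,3,3,6,6,6,6,7,7,7,7,7,8,8,8,8,9,10,12,12,13,14,16,22]

Scan for sites:
  GruII TTCTGT/6: at [9, 34, 99, 131, 137, 161, 169] ⇒ [15, 40, 105, 137, 143, 167, 175]
  HnxIV AATCTA/6: at [18, 55, 62, 93, 124, 191, 199] ⇒ [24, 61, 68, 99, 130, 197, 205]
  WciIX ATACT/1: at [2, 46, 74, 80, 88, 110, 117, 145, 153] ⇒ [3, 47, 75, 81, 89, 111, 118, 146, 154]

All cut coordinates (distinct, sorted): [3, 15, 24, 40, 47, 61, 68, 75, 81, 89, 99, 105, 111, 118, 130, 137, 143, 146, 154, 167, 175, 197, 205]

Fragment lengths:
  [0,3): 3 bp
  [3,15): 12 bp
  [15,24): 9 bp
  [24,40): 16 bp
  [40,47): 7 bp
  [47,61): 14 bp
  [61,68): 7 bp
  [68,75): 7 bp
  [75,81): 6 bp
  [81,89): 8 bp
  [89,99): 10 bp
  [99,105): 6 bp
  [105,111): 6 bp
  [111,118): 7 bp
  [118,130): 12 bp
  [130,137): 7 bp
  [137,143): 6 bp
  [143,146): 3 bp
  [146,154): 8 bp
  [154,167): 13 bp
  [167,175): 8 bp
  [175,197): 22 bp
  [197,205): 8 bp
  [205,206): 1 bp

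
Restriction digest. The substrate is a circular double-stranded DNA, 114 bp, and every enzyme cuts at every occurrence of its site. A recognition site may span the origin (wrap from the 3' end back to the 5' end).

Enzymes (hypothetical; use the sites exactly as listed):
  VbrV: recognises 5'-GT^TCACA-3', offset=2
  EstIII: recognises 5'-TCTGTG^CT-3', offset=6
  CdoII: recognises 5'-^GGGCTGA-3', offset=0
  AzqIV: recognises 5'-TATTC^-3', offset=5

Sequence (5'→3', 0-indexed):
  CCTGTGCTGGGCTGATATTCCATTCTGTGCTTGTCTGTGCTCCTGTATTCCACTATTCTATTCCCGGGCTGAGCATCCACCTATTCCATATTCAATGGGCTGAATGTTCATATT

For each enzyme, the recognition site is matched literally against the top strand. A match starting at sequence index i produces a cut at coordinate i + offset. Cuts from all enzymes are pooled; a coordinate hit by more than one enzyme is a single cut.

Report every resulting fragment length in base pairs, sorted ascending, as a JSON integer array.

[2,3,5,7,7,8,9,10,11,12,19,21]

Per-enzyme occurrences:
  VbrV (GTTCACA, off=2): no sites
  EstIII (TCTGTGCT, off=6): starts [23, 33] → cuts [29, 39]
  CdoII (GGGCTGA, off=0): starts [8, 65, 96] → cuts [8, 65, 96]
  AzqIV (TATTC, off=5): starts [15, 45, 53, 58, 81, 88, 110] → cuts [1, 20, 50, 58, 63, 86, 93]

All cut coordinates (distinct, sorted): [1, 8, 20, 29, 39, 50, 58, 63, 65, 86, 93, 96]

Fragment lengths:
  1→8: 7 bp
  8→20: 12 bp
  20→29: 9 bp
  29→39: 10 bp
  39→50: 11 bp
  50→58: 8 bp
  58→63: 5 bp
  63→65: 2 bp
  65→86: 21 bp
  86→93: 7 bp
  93→96: 3 bp
  96→1 (wrap): 114-96+1 = 19 bp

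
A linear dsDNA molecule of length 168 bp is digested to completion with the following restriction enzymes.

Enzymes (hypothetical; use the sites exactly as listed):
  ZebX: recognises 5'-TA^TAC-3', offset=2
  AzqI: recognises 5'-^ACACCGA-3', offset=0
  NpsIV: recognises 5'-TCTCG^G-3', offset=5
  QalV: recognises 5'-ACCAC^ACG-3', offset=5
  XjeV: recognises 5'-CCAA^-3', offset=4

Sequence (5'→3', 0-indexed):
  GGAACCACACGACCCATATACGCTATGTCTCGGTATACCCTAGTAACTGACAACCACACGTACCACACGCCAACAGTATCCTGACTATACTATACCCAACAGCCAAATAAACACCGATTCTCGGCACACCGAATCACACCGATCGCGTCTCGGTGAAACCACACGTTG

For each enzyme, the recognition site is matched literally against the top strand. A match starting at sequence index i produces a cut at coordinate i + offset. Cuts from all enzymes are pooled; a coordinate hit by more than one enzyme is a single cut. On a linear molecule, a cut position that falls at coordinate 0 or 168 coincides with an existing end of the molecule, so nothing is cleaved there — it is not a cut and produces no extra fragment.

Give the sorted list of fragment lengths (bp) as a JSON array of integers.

[2,3,4,5,6,7,7,7,8,9,10,10,10,13,14,14,17,22]

Site scan:
  ZebX (TATAC, off=2): starts [16, 33, 85, 90] → cuts [18, 35, 87, 92]
  AzqI (ACACCGA, off=0): starts [110, 125, 135] → cuts [110, 125, 135]
  NpsIV (TCTCGG, off=5): starts [27, 118, 147] → cuts [32, 123, 152]
  QalV (ACCACACG, off=5): starts [3, 52, 61, 157] → cuts [8, 57, 66, 162]
  XjeV (CCAA, off=4): starts [69, 95, 102] → cuts [73, 99, 106]

All cut coordinates (distinct, sorted): [8, 18, 32, 35, 57, 66, 73, 87, 92, 99, 106, 110, 123, 125, 135, 152, 162]

Fragment lengths:
  [0,8): 8 bp
  [8,18): 10 bp
  [18,32): 14 bp
  [32,35): 3 bp
  [35,57): 22 bp
  [57,66): 9 bp
  [66,73): 7 bp
  [73,87): 14 bp
  [87,92): 5 bp
  [92,99): 7 bp
  [99,106): 7 bp
  [106,110): 4 bp
  [110,123): 13 bp
  [123,125): 2 bp
  [125,135): 10 bp
  [135,152): 17 bp
  [152,162): 10 bp
  [162,168): 6 bp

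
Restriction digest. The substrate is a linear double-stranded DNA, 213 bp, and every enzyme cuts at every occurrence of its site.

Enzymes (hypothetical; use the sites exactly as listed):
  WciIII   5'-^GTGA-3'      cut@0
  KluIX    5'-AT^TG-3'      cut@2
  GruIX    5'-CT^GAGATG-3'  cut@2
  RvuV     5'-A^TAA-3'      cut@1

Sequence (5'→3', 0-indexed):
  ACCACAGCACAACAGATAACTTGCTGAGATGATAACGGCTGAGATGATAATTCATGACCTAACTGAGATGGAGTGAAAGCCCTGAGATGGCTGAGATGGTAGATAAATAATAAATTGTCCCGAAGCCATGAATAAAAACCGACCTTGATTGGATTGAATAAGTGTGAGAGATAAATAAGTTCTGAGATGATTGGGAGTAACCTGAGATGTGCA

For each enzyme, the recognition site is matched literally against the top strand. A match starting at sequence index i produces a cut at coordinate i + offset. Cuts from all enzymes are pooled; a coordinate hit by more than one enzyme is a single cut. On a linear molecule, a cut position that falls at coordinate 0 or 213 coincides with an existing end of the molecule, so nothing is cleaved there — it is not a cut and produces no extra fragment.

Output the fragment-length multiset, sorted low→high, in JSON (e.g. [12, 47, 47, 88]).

Scan for sites:
  WciIII (GTGA, off=0): starts [72, 163] → cuts [72, 163]
  KluIX (ATTG, off=2): starts [113, 147, 152, 189] → cuts [115, 149, 154, 191]
  GruIX (CTGAGATG, off=2): starts [23, 38, 62, 81, 90, 181, 201] → cuts [25, 40, 64, 83, 92, 183, 203]
  RvuV (ATAA, off=1): starts [15, 31, 46, 102, 106, 109, 131, 157, 170, 174] → cuts [16, 32, 47, 103, 107, 110, 132, 158, 171, 175]

Pooled cuts: [16, 25, 32, 40, 47, 64, 72, 83, 92, 103, 107, 110, 115, 132, 149, 154, 158, 163, 171, 175, 183, 191, 203]

Fragments:
  [0,16): 16 bp
  [16,25): 9 bp
  [25,32): 7 bp
  [32,40): 8 bp
  [40,47): 7 bp
  [47,64): 17 bp
  [64,72): 8 bp
  [72,83): 11 bp
  [83,92): 9 bp
  [92,103): 11 bp
  [103,107): 4 bp
  [107,110): 3 bp
  [110,115): 5 bp
  [115,132): 17 bp
  [132,149): 17 bp
  [149,154): 5 bp
  [154,158): 4 bp
  [158,163): 5 bp
  [163,171): 8 bp
  [171,175): 4 bp
  [175,183): 8 bp
  [183,191): 8 bp
  [191,203): 12 bp
  [203,213): 10 bp

[3,4,4,4,5,5,5,7,7,8,8,8,8,8,9,9,10,11,11,12,16,17,17,17]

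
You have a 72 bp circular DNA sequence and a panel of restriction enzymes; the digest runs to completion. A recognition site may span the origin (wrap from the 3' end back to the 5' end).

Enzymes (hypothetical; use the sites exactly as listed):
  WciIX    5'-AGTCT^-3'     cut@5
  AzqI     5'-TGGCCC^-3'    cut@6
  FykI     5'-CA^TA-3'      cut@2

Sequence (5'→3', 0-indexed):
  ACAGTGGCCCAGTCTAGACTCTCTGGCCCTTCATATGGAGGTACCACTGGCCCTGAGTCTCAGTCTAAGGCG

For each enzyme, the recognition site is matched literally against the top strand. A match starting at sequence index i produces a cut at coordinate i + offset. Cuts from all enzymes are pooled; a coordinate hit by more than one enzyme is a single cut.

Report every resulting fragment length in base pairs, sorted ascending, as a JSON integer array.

[4,5,6,7,14,16,20]

Per-enzyme occurrences:
  WciIX (AGTCT, off=5): starts [10, 55, 61] → cuts [15, 60, 66]
  AzqI (TGGCCC, off=6): starts [4, 23, 47] → cuts [10, 29, 53]
  FykI (CATA, off=2): starts [31] → cuts [33]

Pooled cuts: [10, 15, 29, 33, 53, 60, 66]

Fragment lengths:
  10→15: 5 bp
  15→29: 14 bp
  29→33: 4 bp
  33→53: 20 bp
  53→60: 7 bp
  60→66: 6 bp
  66→10 (wrap): 72-66+10 = 16 bp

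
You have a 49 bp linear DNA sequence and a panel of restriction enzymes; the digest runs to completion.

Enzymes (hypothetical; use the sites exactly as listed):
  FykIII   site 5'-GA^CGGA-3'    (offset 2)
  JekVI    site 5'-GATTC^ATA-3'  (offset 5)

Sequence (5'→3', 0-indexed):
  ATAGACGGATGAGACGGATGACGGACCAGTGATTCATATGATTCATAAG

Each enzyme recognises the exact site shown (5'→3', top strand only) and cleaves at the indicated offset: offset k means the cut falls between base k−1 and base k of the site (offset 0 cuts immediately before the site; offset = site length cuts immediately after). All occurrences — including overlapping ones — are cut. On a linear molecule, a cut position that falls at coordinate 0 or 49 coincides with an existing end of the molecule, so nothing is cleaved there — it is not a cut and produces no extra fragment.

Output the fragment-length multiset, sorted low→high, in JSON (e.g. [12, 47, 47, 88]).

Per-enzyme occurrences:
  FykIII (GACGGA, off=2): starts [3, 12, 19] → cuts [5, 14, 21]
  JekVI (GATTCATA, off=5): starts [30, 39] → cuts [35, 44]

All cut coordinates (distinct, sorted): [5, 14, 21, 35, 44]

Fragments:
  [0,5): 5 bp
  [5,14): 9 bp
  [14,21): 7 bp
  [21,35): 14 bp
  [35,44): 9 bp
  [44,49): 5 bp

[5,5,7,9,9,14]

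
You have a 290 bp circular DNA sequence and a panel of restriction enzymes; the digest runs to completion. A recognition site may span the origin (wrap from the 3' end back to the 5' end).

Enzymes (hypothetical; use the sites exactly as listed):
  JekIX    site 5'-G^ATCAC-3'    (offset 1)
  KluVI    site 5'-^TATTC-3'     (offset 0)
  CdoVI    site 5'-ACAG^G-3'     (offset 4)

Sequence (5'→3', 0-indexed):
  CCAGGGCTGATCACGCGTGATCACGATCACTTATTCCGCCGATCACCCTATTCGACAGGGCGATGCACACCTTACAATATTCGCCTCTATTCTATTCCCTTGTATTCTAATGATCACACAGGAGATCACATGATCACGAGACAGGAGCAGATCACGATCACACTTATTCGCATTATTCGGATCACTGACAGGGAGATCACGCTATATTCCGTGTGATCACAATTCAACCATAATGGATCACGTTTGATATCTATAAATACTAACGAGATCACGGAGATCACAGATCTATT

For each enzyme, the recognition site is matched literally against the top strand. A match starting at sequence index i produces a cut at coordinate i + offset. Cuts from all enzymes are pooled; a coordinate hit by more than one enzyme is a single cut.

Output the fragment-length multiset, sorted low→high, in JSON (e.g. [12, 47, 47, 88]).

Per-enzyme occurrences:
  JekIX GATCAC/1: at [8, 18, 24, 40, 111, 123, 131, 149, 155, 179, 194, 214, 235, 266, 275] ⇒ [9, 19, 25, 41, 112, 124, 132, 150, 156, 180, 195, 215, 236, 267, 276]
  KluVI TATTC/0: at [31, 48, 77, 87, 92, 102, 164, 173, 204, 286] ⇒ [31, 48, 77, 87, 92, 102, 164, 173, 204, 286]
  CdoVI ACAGG/4: at [54, 117, 140, 187] ⇒ [58, 121, 144, 191]

Pooled cuts: [9, 19, 25, 31, 41, 48, 58, 77, 87, 92, 102, 112, 121, 124, 132, 144, 150, 156, 164, 173, 180, 191, 195, 204, 215, 236, 267, 276, 286]

Fragment lengths:
  9→19: 10 bp
  19→25: 6 bp
  25→31: 6 bp
  31→41: 10 bp
  41→48: 7 bp
  48→58: 10 bp
  58→77: 19 bp
  77→87: 10 bp
  87→92: 5 bp
  92→102: 10 bp
  102→112: 10 bp
  112→121: 9 bp
  121→124: 3 bp
  124→132: 8 bp
  132→144: 12 bp
  144→150: 6 bp
  150→156: 6 bp
  156→164: 8 bp
  164→173: 9 bp
  173→180: 7 bp
  180→191: 11 bp
  191→195: 4 bp
  195→204: 9 bp
  204→215: 11 bp
  215→236: 21 bp
  236→267: 31 bp
  267→276: 9 bp
  276→286: 10 bp
  286→9 (wrap): 290-286+9 = 13 bp

[3,4,5,6,6,6,6,7,7,8,8,9,9,9,9,10,10,10,10,10,10,10,11,11,12,13,19,21,31]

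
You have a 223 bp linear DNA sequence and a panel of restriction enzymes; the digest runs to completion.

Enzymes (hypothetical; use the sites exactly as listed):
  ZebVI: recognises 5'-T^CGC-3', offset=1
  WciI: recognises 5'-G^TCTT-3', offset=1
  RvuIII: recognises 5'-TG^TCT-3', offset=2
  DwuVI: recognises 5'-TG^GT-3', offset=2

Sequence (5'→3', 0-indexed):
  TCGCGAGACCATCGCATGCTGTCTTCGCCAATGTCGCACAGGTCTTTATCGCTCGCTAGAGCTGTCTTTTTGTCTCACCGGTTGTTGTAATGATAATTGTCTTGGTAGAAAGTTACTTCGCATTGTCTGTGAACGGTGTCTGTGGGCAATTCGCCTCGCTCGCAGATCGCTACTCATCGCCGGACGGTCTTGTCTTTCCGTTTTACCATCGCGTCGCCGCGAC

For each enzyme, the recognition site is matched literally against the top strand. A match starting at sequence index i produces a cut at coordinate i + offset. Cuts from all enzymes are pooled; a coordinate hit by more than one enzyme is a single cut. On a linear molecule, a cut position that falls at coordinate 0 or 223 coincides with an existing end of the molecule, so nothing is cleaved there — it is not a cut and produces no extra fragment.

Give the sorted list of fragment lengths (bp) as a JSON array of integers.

Scan for sites:
  ZebVI TCGC/1: at [0, 11, 24, 33, 48, 52, 117, 150, 155, 159, 166, 176, 208, 213] ⇒ [1, 12, 25, 34, 49, 53, 118, 151, 156, 160, 167, 177, 209, 214]
  WciI GTCTT/1: at [20, 41, 63, 98, 186, 191] ⇒ [21, 42, 64, 99, 187, 192]
  RvuIII TGTCT/2: at [19, 62, 70, 97, 123, 136, 190] ⇒ [21, 64, 72, 99, 125, 138, 192]
  DwuVI TGGT/2: at [102] ⇒ [104]

Pooled cuts: [1, 12, 21, 25, 34, 42, 49, 53, 64, 72, 99, 104, 118, 125, 138, 151, 156, 160, 167, 177, 187, 192, 209, 214]

Fragments:
  [0,1): 1 bp
  [1,12): 11 bp
  [12,21): 9 bp
  [21,25): 4 bp
  [25,34): 9 bp
  [34,42): 8 bp
  [42,49): 7 bp
  [49,53): 4 bp
  [53,64): 11 bp
  [64,72): 8 bp
  [72,99): 27 bp
  [99,104): 5 bp
  [104,118): 14 bp
  [118,125): 7 bp
  [125,138): 13 bp
  [138,151): 13 bp
  [151,156): 5 bp
  [156,160): 4 bp
  [160,167): 7 bp
  [167,177): 10 bp
  [177,187): 10 bp
  [187,192): 5 bp
  [192,209): 17 bp
  [209,214): 5 bp
  [214,223): 9 bp

[1,4,4,4,5,5,5,5,7,7,7,8,8,9,9,9,10,10,11,11,13,13,14,17,27]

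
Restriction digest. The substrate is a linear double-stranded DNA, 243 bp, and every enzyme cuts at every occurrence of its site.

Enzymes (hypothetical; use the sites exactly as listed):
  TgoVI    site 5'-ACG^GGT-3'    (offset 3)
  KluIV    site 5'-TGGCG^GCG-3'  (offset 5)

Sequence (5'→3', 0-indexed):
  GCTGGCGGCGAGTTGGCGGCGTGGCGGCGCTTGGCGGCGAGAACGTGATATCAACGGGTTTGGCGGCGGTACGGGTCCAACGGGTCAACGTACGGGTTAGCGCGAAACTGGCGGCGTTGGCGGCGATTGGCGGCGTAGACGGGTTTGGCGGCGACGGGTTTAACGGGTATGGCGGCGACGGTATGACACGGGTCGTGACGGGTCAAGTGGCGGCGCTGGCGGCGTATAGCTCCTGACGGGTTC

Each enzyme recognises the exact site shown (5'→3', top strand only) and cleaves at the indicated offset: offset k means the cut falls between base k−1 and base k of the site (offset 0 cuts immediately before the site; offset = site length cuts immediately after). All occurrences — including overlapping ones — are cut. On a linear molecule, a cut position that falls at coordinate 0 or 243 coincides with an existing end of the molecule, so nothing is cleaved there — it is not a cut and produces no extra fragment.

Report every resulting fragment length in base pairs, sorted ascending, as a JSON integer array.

Per-enzyme occurrences:
  TgoVI ACGGGT/3: at [53, 70, 79, 91, 138, 153, 162, 187, 197, 235] ⇒ [56, 73, 82, 94, 141, 156, 165, 190, 200, 238]
  KluIV TGGCGGCG/5: at [2, 13, 21, 31, 60, 108, 117, 127, 145, 169, 207, 216] ⇒ [7, 18, 26, 36, 65, 113, 122, 132, 150, 174, 212, 221]

Pooled cuts: [7, 18, 26, 36, 56, 65, 73, 82, 94, 113, 122, 132, 141, 150, 156, 165, 174, 190, 200, 212, 221, 238]

Fragments:
  [0,7): 7 bp
  [7,18): 11 bp
  [18,26): 8 bp
  [26,36): 10 bp
  [36,56): 20 bp
  [56,65): 9 bp
  [65,73): 8 bp
  [73,82): 9 bp
  [82,94): 12 bp
  [94,113): 19 bp
  [113,122): 9 bp
  [122,132): 10 bp
  [132,141): 9 bp
  [141,150): 9 bp
  [150,156): 6 bp
  [156,165): 9 bp
  [165,174): 9 bp
  [174,190): 16 bp
  [190,200): 10 bp
  [200,212): 12 bp
  [212,221): 9 bp
  [221,238): 17 bp
  [238,243): 5 bp

[5,6,7,8,8,9,9,9,9,9,9,9,9,10,10,10,11,12,12,16,17,19,20]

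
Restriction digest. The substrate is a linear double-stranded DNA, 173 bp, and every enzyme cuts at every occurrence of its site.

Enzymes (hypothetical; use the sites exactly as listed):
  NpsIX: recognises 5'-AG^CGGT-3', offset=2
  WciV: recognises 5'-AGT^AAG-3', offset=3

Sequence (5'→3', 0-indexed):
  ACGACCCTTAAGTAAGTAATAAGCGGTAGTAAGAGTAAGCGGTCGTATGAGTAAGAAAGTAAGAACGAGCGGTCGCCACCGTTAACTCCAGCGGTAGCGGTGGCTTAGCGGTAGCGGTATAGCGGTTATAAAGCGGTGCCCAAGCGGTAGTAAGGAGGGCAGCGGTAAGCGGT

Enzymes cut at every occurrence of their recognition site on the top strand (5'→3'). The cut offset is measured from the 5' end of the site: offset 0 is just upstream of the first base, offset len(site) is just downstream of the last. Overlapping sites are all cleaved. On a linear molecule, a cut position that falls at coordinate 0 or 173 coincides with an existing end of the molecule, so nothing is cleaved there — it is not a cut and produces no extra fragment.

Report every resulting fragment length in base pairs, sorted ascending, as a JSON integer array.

[3,4,6,6,6,7,7,7,8,8,9,10,11,11,11,11,13,13,22]

Per-enzyme occurrences:
  NpsIX AGCGGT/2: at [21, 37, 67, 89, 95, 106, 112, 120, 131, 142, 160, 167] ⇒ [23, 39, 69, 91, 97, 108, 114, 122, 133, 144, 162, 169]
  WciV AGTAAG/3: at [10, 27, 33, 49, 57, 148] ⇒ [13, 30, 36, 52, 60, 151]

Pooled cuts: [13, 23, 30, 36, 39, 52, 60, 69, 91, 97, 108, 114, 122, 133, 144, 151, 162, 169]

Fragments:
  [0,13): 13 bp
  [13,23): 10 bp
  [23,30): 7 bp
  [30,36): 6 bp
  [36,39): 3 bp
  [39,52): 13 bp
  [52,60): 8 bp
  [60,69): 9 bp
  [69,91): 22 bp
  [91,97): 6 bp
  [97,108): 11 bp
  [108,114): 6 bp
  [114,122): 8 bp
  [122,133): 11 bp
  [133,144): 11 bp
  [144,151): 7 bp
  [151,162): 11 bp
  [162,169): 7 bp
  [169,173): 4 bp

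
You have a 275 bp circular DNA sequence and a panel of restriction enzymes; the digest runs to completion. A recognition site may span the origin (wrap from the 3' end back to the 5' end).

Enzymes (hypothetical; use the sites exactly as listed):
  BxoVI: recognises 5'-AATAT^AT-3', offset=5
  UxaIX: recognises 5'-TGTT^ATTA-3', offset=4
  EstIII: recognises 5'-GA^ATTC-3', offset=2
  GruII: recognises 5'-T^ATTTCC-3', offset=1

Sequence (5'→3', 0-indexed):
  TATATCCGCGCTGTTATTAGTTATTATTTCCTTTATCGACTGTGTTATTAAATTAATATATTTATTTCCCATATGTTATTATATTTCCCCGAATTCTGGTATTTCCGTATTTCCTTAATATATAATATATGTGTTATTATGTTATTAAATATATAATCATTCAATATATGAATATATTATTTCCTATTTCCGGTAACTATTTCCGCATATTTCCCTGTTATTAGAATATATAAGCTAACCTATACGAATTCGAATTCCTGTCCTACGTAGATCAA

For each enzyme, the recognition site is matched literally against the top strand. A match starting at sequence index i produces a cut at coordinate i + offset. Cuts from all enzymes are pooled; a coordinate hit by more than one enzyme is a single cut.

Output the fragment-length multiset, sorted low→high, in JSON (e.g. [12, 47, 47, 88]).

[3,4,5,6,7,7,7,8,8,8,8,9,10,10,10,10,11,12,13,13,13,14,15,18,21,25]

Per-enzyme occurrences:
  BxoVI (AATATAT, off=5): starts [54, 116, 123, 147, 162, 170, 224, 273] → cuts [3, 59, 121, 128, 152, 167, 175, 229]
  UxaIX (TGTTATTA, off=4): starts [11, 42, 73, 131, 139, 215] → cuts [15, 46, 77, 135, 143, 219]
  EstIII (GAATTC, off=2): starts [90, 245, 251] → cuts [92, 247, 253]
  GruII (TATTTCC, off=1): starts [24, 62, 81, 99, 107, 177, 184, 197, 207] → cuts [25, 63, 82, 100, 108, 178, 185, 198, 208]

Pooled cuts: [3, 15, 25, 46, 59, 63, 77, 82, 92, 100, 108, 121, 128, 135, 143, 152, 167, 175, 178, 185, 198, 208, 219, 229, 247, 253]

Fragment lengths:
  3→15: 12 bp
  15→25: 10 bp
  25→46: 21 bp
  46→59: 13 bp
  59→63: 4 bp
  63→77: 14 bp
  77→82: 5 bp
  82→92: 10 bp
  92→100: 8 bp
  100→108: 8 bp
  108→121: 13 bp
  121→128: 7 bp
  128→135: 7 bp
  135→143: 8 bp
  143→152: 9 bp
  152→167: 15 bp
  167→175: 8 bp
  175→178: 3 bp
  178→185: 7 bp
  185→198: 13 bp
  198→208: 10 bp
  208→219: 11 bp
  219→229: 10 bp
  229→247: 18 bp
  247→253: 6 bp
  253→3 (wrap): 275-253+3 = 25 bp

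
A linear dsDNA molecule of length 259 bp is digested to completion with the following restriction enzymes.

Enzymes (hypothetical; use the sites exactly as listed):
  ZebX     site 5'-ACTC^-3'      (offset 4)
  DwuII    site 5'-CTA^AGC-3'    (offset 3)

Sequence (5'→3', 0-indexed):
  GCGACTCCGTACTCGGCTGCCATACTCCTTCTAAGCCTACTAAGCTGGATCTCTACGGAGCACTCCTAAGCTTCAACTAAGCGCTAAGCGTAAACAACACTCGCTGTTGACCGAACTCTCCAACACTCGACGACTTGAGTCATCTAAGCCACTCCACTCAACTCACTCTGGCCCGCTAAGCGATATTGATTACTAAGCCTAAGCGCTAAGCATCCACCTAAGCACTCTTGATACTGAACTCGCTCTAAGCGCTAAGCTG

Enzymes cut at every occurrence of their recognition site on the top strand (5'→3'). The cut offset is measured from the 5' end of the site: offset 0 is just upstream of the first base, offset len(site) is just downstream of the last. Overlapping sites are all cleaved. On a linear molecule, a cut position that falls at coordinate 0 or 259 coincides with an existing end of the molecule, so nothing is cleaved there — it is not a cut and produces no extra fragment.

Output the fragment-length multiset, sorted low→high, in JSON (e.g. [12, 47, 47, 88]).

[3,4,5,5,5,6,6,6,7,7,7,7,7,7,8,9,10,10,11,12,13,14,16,16,17,18,23]

Site scan:
  ZebX (ACTC, off=4): starts [3, 10, 23, 61, 98, 114, 124, 150, 155, 160, 164, 223, 237] → cuts [7, 14, 27, 65, 102, 118, 128, 154, 159, 164, 168, 227, 241]
  DwuII (CTAAGC, off=3): starts [30, 39, 65, 76, 83, 143, 175, 192, 198, 205, 217, 244, 251] → cuts [33, 42, 68, 79, 86, 146, 178, 195, 201, 208, 220, 247, 254]

All cut coordinates (distinct, sorted): [7, 14, 27, 33, 42, 65, 68, 79, 86, 102, 118, 128, 146, 154, 159, 164, 168, 178, 195, 201, 208, 220, 227, 241, 247, 254]

Fragments:
  [0,7): 7 bp
  [7,14): 7 bp
  [14,27): 13 bp
  [27,33): 6 bp
  [33,42): 9 bp
  [42,65): 23 bp
  [65,68): 3 bp
  [68,79): 11 bp
  [79,86): 7 bp
  [86,102): 16 bp
  [102,118): 16 bp
  [118,128): 10 bp
  [128,146): 18 bp
  [146,154): 8 bp
  [154,159): 5 bp
  [159,164): 5 bp
  [164,168): 4 bp
  [168,178): 10 bp
  [178,195): 17 bp
  [195,201): 6 bp
  [201,208): 7 bp
  [208,220): 12 bp
  [220,227): 7 bp
  [227,241): 14 bp
  [241,247): 6 bp
  [247,254): 7 bp
  [254,259): 5 bp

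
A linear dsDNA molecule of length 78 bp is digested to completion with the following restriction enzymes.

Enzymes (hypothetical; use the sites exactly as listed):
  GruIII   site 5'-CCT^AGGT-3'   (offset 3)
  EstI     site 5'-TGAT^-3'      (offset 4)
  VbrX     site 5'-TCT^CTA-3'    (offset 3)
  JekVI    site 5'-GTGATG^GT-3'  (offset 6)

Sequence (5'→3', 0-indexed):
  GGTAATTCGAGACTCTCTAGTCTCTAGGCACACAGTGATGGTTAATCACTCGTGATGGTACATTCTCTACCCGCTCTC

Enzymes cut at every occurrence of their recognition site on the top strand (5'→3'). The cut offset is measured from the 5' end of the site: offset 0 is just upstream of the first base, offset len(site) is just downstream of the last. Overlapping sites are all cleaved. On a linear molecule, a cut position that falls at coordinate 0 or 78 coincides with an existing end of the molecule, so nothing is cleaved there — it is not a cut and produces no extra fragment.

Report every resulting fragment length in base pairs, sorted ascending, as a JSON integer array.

[1,1,7,9,12,16,16,16]

Site scan:
  GruIII (CCTAGGT, off=3): no sites
  EstI TGAT/4: at [35, 52] ⇒ [39, 56]
  VbrX TCTCTA/3: at [13, 20, 63] ⇒ [16, 23, 66]
  JekVI GTGATGGT/6: at [34, 51] ⇒ [40, 57]

Pooled cuts: [16, 23, 39, 40, 56, 57, 66]

Fragments:
  [0,16): 16 bp
  [16,23): 7 bp
  [23,39): 16 bp
  [39,40): 1 bp
  [40,56): 16 bp
  [56,57): 1 bp
  [57,66): 9 bp
  [66,78): 12 bp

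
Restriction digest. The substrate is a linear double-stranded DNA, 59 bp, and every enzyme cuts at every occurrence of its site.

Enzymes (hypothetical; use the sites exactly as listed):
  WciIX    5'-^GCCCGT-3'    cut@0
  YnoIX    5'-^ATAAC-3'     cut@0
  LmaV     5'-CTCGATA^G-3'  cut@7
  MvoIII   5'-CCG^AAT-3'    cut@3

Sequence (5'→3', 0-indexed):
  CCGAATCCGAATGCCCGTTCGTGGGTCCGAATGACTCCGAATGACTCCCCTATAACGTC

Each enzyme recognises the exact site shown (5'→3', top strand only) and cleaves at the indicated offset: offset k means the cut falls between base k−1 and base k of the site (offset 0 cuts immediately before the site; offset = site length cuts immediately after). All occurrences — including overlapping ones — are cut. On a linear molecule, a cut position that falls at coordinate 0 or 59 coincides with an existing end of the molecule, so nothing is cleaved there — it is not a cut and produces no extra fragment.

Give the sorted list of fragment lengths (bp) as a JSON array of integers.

[3,3,6,8,10,12,17]

Per-enzyme occurrences:
  WciIX (GCCCGT, off=0): starts [12] → cuts [12]
  YnoIX (ATAAC, off=0): starts [51] → cuts [51]
  LmaV (CTCGATAG, off=7): no sites
  MvoIII (CCGAAT, off=3): starts [0, 6, 26, 36] → cuts [3, 9, 29, 39]

Pooled cuts: [3, 9, 12, 29, 39, 51]

Fragment lengths:
  [0,3): 3 bp
  [3,9): 6 bp
  [9,12): 3 bp
  [12,29): 17 bp
  [29,39): 10 bp
  [39,51): 12 bp
  [51,59): 8 bp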